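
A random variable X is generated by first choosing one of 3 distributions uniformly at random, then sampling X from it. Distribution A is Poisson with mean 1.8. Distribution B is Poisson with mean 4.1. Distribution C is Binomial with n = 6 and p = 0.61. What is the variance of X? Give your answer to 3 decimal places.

3.436

Per component, A: μ=1.8, E[X²]=5.04; B: μ=4.1, E[X²]=20.91; C: μ=3.66, E[X²]=14.823.
E[X] = 0.333333·1.8 + 0.333333·4.1 + 0.333333·3.66 = 3.18667.
E[X²] = 0.333333·5.04 + 0.333333·20.91 + 0.333333·14.823 = 13.591.
Var(X) = E[X²] − (E[X])² = 13.591 − 10.1548 = 3.43616.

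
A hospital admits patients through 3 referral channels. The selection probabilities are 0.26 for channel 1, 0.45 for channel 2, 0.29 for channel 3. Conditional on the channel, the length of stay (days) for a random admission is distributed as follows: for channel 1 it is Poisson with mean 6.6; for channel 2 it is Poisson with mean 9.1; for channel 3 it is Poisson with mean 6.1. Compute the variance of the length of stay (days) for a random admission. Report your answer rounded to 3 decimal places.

Per component, 1: μ=6.6, E[X²]=50.16; 2: μ=9.1, E[X²]=91.91; 3: μ=6.1, E[X²]=43.31.
E[X] = 0.26·6.6 + 0.45·9.1 + 0.29·6.1 = 7.58.
E[X²] = 0.26·50.16 + 0.45·91.91 + 0.29·43.31 = 66.961.
Var(X) = E[X²] − (E[X])² = 66.961 − 57.4564 = 9.5046.

9.505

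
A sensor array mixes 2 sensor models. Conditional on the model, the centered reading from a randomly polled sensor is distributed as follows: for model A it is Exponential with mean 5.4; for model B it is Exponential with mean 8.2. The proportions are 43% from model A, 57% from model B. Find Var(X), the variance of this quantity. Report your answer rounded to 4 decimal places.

Per component, A: μ=5.4, E[X²]=58.32; B: μ=8.2, E[X²]=134.48.
E[X] = 0.43·5.4 + 0.57·8.2 = 6.996.
E[X²] = 0.43·58.32 + 0.57·134.48 = 101.731.
Var(X) = E[X²] − (E[X])² = 101.731 − 48.944 = 52.7872.

52.7872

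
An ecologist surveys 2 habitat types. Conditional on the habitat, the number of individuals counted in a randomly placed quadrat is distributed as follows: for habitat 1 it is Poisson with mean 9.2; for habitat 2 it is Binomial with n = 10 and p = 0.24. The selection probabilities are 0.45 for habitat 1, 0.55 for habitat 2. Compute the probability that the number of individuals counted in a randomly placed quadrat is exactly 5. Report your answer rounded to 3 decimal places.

Conditional on each habitat, P(X = 5): 1: 0.0554943; 2: 0.0508774.
By total probability, P(X = 5) = 0.45·0.0554943 + 0.55·0.0508774 = 0.052955.

0.053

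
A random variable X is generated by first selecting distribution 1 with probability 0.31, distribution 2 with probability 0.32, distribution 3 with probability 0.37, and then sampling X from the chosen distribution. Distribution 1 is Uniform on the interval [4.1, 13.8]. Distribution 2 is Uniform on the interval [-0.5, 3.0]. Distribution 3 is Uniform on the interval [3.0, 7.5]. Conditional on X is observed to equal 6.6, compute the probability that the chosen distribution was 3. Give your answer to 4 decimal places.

0.7201

Likelihoods f(6.6 | ·): 1: 0.103093; 2: 0; 3: 0.222222.
Posterior ∝ prior × likelihood. Numerator for 3: 0.37·0.222222 = 0.0822222.
Normalizing constant: 0.31·0.103093 + 0.32·0 + 0.37·0.222222 = 0.114181.
P(3 | observation) = 0.0822222 / 0.114181 = 0.720104.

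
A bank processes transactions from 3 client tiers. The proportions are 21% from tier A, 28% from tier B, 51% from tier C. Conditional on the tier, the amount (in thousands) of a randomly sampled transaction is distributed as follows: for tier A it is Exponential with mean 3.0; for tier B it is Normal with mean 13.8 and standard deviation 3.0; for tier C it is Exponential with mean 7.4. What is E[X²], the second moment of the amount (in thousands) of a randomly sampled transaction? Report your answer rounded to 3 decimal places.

115.478

For each component E[X²] = Var + (mean)², giving A: 18; B: 199.44; C: 109.52.
Overall E[X²] = 0.21·18 + 0.28·199.44 + 0.51·109.52 = 115.478.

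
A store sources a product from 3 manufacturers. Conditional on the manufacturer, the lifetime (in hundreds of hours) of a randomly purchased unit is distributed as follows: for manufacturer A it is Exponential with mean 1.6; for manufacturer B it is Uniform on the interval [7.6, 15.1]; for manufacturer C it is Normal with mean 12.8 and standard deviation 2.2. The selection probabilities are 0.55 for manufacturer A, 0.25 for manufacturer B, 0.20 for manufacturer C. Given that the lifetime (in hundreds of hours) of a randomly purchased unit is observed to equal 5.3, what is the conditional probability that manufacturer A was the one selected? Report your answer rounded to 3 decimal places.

0.991

Likelihoods f(5.3 | ·): A: 0.0227656; B: 0; C: 0.00054303.
Posterior ∝ prior × likelihood. Numerator for A: 0.55·0.0227656 = 0.0125211.
Normalizing constant: 0.55·0.0227656 + 0.25·0 + 0.2·0.00054303 = 0.0126297.
P(A | observation) = 0.0125211 / 0.0126297 = 0.991401.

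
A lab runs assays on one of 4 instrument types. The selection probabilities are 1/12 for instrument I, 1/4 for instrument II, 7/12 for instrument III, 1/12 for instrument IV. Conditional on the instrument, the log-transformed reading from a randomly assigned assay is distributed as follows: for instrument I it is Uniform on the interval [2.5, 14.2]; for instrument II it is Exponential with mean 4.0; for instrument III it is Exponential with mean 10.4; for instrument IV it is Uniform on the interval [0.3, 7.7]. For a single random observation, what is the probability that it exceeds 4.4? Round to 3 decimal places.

Conditional on each instrument, P(X > 4.4): I: 0.837607; II: 0.332871; III: 0.655028; IV: 0.445946.
By total probability, P(X > 4.4) = 0.0833333·0.837607 + 0.25·0.332871 + 0.583333·0.655028 + 0.0833333·0.445946 = 0.57228.

0.572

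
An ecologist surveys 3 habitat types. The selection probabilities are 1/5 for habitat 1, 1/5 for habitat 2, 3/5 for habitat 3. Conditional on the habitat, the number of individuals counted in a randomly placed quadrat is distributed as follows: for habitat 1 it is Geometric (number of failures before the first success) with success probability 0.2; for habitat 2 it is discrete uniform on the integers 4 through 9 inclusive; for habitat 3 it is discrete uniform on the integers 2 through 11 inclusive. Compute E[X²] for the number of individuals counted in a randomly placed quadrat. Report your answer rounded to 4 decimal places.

46.5333

For each component E[X²] = Var + (mean)², giving 1: 36; 2: 45.1667; 3: 50.5.
Overall E[X²] = 0.2·36 + 0.2·45.1667 + 0.6·50.5 = 46.5333.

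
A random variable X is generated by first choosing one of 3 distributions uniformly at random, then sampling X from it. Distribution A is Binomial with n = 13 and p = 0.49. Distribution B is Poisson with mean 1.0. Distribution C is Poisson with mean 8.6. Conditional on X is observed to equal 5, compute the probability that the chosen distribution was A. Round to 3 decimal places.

0.689

Likelihoods P(X=5 | ·): A: 0.166387; B: 0.00306566; C: 0.0721736.
Posterior ∝ prior × likelihood. Numerator for A: 0.333333·0.166387 = 0.0554625.
Normalizing constant: 0.333333·0.166387 + 0.333333·0.00306566 + 0.333333·0.0721736 = 0.0805422.
P(A | observation) = 0.0554625 / 0.0805422 = 0.688613.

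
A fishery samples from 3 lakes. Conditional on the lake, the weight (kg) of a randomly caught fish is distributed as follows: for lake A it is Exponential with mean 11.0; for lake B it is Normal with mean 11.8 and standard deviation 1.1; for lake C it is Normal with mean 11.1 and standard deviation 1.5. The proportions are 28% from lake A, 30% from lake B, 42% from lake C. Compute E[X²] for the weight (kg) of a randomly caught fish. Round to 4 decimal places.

For each component E[X²] = Var + (mean)², giving A: 242; B: 140.45; C: 125.46.
Overall E[X²] = 0.28·242 + 0.3·140.45 + 0.42·125.46 = 162.588.

162.5882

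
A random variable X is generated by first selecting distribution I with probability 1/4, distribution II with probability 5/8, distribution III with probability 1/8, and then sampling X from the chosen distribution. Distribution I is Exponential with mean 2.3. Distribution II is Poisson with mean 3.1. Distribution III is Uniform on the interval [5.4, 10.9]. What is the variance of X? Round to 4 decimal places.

6.7369

Per component, I: μ=2.3, E[X²]=10.58; II: μ=3.1, E[X²]=12.71; III: μ=8.15, E[X²]=68.9433.
E[X] = 0.25·2.3 + 0.625·3.1 + 0.125·8.15 = 3.53125.
E[X²] = 0.25·10.58 + 0.625·12.71 + 0.125·68.9433 = 19.2067.
Var(X) = E[X²] − (E[X])² = 19.2067 − 12.4697 = 6.73694.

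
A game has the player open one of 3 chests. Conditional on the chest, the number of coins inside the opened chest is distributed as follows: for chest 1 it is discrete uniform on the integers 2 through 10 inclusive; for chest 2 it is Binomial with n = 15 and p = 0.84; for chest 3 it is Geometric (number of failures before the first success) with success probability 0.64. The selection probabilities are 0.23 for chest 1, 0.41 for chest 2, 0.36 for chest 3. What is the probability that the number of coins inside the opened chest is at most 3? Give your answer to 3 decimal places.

0.405

Conditional on each chest, P(X ≤ 3): 1: 0.222222; 2: 7.93368e-08; 3: 0.983204.
By total probability, P(X ≤ 3) = 0.23·0.222222 + 0.41·7.93368e-08 + 0.36·0.983204 = 0.405065.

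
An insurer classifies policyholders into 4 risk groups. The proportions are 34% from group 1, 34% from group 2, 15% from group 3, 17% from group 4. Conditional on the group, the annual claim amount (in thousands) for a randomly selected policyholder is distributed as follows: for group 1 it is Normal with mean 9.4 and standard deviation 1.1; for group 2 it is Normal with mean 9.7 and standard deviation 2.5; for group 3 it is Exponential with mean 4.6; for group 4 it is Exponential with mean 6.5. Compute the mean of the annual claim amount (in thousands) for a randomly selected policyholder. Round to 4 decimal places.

8.2890

Component means — 1: 9.4; 2: 9.7; 3: 4.6; 4: 6.5.
E[X] = 0.34·9.4 + 0.34·9.7 + 0.15·4.6 + 0.17·6.5 = 8.289.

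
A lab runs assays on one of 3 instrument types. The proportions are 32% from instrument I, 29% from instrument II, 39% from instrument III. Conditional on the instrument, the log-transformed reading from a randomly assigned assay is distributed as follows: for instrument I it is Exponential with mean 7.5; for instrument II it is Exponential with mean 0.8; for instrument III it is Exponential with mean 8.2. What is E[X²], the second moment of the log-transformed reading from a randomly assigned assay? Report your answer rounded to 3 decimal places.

For each component E[X²] = Var + (mean)², giving I: 112.5; II: 1.28; III: 134.48.
Overall E[X²] = 0.32·112.5 + 0.29·1.28 + 0.39·134.48 = 88.8184.

88.818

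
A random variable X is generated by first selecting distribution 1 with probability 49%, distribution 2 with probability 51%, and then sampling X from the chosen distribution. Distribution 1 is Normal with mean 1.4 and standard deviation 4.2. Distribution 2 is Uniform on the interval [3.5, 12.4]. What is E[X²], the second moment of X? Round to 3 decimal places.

For each component E[X²] = Var + (mean)², giving 1: 19.6; 2: 69.8033.
Overall E[X²] = 0.49·19.6 + 0.51·69.8033 = 45.2037.

45.204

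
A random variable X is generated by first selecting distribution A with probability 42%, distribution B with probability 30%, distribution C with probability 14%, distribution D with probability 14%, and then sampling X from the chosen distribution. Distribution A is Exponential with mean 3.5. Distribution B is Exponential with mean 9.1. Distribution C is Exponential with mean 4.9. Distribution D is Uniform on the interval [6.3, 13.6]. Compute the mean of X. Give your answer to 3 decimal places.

Component means — A: 3.5; B: 9.1; C: 4.9; D: 9.95.
E[X] = 0.42·3.5 + 0.3·9.1 + 0.14·4.9 + 0.14·9.95 = 6.279.

6.279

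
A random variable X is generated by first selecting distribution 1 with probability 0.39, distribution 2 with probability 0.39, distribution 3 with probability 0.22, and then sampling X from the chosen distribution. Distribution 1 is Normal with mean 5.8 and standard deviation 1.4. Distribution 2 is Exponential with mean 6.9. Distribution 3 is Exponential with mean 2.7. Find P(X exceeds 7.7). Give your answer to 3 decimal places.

0.175

Conditional on each component, P(X > 7.7): 1: 0.0873679; 2: 0.327607; 3: 0.0577373.
By total probability, P(X > 7.7) = 0.39·0.0873679 + 0.39·0.327607 + 0.22·0.0577373 = 0.174542.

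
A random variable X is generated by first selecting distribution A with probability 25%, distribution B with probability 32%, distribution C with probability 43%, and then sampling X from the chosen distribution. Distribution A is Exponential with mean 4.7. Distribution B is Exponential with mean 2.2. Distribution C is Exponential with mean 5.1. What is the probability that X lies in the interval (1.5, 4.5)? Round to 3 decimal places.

0.349

Conditional on each component, P(1.5 < X < 4.5): A: 0.342896; B: 0.376375; C: 0.331381.
By total probability, P(1.5 < X < 4.5) = 0.25·0.342896 + 0.32·0.376375 + 0.43·0.331381 = 0.348658.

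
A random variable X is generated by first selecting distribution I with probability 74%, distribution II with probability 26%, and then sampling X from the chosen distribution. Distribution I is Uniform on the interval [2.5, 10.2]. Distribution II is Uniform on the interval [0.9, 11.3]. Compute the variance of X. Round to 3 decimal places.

6.012

Per component, I: μ=6.35, E[X²]=45.2633; II: μ=6.1, E[X²]=46.2233.
E[X] = 0.74·6.35 + 0.26·6.1 = 6.285.
E[X²] = 0.74·45.2633 + 0.26·46.2233 = 45.5129.
Var(X) = E[X²] − (E[X])² = 45.5129 − 39.5012 = 6.01171.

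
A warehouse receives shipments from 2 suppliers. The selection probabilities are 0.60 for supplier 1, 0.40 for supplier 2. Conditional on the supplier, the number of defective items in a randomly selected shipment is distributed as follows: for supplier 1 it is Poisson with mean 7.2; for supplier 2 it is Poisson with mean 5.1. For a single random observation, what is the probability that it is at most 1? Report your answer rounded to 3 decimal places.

0.019

Conditional on each supplier, P(X ≤ 1): 1: 0.006122; 2: 0.0371902.
By total probability, P(X ≤ 1) = 0.6·0.006122 + 0.4·0.0371902 = 0.0185493.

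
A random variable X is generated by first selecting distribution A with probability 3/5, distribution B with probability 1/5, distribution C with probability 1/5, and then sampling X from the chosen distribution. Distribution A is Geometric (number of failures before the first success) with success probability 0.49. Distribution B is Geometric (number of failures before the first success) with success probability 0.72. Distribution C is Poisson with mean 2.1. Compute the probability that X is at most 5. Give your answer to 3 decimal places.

0.985

Conditional on each component, P(X ≤ 5): A: 0.982404; B: 0.999518; C: 0.979551.
By total probability, P(X ≤ 5) = 0.6·0.982404 + 0.2·0.999518 + 0.2·0.979551 = 0.985256.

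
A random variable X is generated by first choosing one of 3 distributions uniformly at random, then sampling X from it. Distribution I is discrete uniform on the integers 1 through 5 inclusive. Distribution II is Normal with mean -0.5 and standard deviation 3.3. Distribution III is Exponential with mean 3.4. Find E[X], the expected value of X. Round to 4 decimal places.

Component means — I: 3; II: -0.5; III: 3.4.
E[X] = 0.333333·3 + 0.333333·-0.5 + 0.333333·3.4 = 1.96667.

1.9667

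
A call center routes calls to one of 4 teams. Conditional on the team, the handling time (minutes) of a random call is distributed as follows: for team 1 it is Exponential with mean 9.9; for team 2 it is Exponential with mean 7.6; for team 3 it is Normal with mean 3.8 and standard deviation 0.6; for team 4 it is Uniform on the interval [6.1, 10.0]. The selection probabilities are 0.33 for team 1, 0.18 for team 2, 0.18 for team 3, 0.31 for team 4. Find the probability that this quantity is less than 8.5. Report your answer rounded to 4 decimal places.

Conditional on each team, P(X < 8.5): 1: 0.576239; 2: 0.673205; 3: 1; 4: 0.615385.
By total probability, P(X < 8.5) = 0.33·0.576239 + 0.18·0.673205 + 0.18·1 + 0.31·0.615385 = 0.682105.

0.6821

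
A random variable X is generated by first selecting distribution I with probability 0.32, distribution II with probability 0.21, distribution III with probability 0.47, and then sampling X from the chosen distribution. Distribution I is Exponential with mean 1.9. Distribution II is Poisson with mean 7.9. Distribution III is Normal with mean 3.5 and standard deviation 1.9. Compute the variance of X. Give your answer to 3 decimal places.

Per component, I: μ=1.9, E[X²]=7.22; II: μ=7.9, E[X²]=70.31; III: μ=3.5, E[X²]=15.86.
E[X] = 0.32·1.9 + 0.21·7.9 + 0.47·3.5 = 3.912.
E[X²] = 0.32·7.22 + 0.21·70.31 + 0.47·15.86 = 24.5297.
Var(X) = E[X²] − (E[X])² = 24.5297 − 15.3037 = 9.22596.

9.226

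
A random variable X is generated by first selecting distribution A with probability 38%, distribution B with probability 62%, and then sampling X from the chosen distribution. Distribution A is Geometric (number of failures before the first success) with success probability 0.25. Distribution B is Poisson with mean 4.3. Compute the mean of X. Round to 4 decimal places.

Component means — A: 3; B: 4.3.
E[X] = 0.38·3 + 0.62·4.3 = 3.806.

3.8060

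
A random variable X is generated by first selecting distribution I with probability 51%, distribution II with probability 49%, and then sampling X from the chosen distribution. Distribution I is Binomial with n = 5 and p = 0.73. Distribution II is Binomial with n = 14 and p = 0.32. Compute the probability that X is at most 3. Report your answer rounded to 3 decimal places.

Conditional on each component, P(X ≤ 3): I: 0.409317; II: 0.296838.
By total probability, P(X ≤ 3) = 0.51·0.409317 + 0.49·0.296838 = 0.354202.

0.354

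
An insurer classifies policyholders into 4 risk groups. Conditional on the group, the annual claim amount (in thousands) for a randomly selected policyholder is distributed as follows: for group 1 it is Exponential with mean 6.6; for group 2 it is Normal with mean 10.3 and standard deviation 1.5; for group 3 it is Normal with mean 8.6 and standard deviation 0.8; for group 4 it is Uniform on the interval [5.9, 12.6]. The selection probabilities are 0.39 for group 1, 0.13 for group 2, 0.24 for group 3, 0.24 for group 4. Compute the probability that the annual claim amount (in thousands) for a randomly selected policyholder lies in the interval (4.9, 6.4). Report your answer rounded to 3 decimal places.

Conditional on each group, P(4.9 < X < 6.4): 1: 0.0967607; 2: 0.00450208; 3: 0.00297789; 4: 0.0746269.
By total probability, P(4.9 < X < 6.4) = 0.39·0.0967607 + 0.13·0.00450208 + 0.24·0.00297789 + 0.24·0.0746269 = 0.0569471.

0.057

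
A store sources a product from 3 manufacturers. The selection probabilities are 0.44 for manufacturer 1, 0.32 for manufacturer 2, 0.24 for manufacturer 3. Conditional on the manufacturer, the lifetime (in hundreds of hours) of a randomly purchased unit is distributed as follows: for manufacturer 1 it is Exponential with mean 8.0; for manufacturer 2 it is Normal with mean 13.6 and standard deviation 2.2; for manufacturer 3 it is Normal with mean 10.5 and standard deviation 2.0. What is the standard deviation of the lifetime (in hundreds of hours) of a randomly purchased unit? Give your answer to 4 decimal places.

6.0401

Per component, 1: μ=8, E[X²]=128; 2: μ=13.6, E[X²]=189.8; 3: μ=10.5, E[X²]=114.25.
E[X] = 0.44·8 + 0.32·13.6 + 0.24·10.5 = 10.392.
E[X²] = 0.44·128 + 0.32·189.8 + 0.24·114.25 = 144.476.
Var(X) = E[X²] − (E[X])² = 144.476 − 107.994 = 36.4823.
SD(X) = √36.4823 = 6.04006.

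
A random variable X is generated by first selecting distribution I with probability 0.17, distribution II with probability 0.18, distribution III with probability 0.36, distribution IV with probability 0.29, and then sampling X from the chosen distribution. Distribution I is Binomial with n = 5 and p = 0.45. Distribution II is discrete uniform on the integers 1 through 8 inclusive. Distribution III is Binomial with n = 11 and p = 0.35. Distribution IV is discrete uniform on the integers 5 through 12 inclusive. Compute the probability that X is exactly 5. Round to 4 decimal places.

0.1278

Conditional on each component, P(X = 5): I: 0.0184528; II: 0.125; III: 0.183005; IV: 0.125.
By total probability, P(X = 5) = 0.17·0.0184528 + 0.18·0.125 + 0.36·0.183005 + 0.29·0.125 = 0.127769.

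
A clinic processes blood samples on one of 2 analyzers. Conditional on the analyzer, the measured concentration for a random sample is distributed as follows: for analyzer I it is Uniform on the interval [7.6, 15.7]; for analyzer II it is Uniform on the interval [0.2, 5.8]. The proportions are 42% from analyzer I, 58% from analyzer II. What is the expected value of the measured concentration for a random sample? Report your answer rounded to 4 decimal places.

Component means — I: 11.65; II: 3.
E[X] = 0.42·11.65 + 0.58·3 = 6.633.

6.6330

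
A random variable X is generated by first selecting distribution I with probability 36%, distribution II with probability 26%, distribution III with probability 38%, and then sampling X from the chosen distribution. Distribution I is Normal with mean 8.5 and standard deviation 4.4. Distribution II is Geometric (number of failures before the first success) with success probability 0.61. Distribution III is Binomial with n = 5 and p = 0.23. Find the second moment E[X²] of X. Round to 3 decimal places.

For each component E[X²] = Var + (mean)², giving I: 91.61; II: 1.45687; III: 2.208.
Overall E[X²] = 0.36·91.61 + 0.26·1.45687 + 0.38·2.208 = 34.1974.

34.197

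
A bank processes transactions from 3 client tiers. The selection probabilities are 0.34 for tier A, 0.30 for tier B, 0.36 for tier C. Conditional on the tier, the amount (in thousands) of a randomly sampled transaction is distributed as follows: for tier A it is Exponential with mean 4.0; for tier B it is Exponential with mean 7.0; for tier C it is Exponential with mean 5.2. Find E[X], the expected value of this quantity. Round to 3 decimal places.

5.332

Component means — A: 4; B: 7; C: 5.2.
E[X] = 0.34·4 + 0.3·7 + 0.36·5.2 = 5.332.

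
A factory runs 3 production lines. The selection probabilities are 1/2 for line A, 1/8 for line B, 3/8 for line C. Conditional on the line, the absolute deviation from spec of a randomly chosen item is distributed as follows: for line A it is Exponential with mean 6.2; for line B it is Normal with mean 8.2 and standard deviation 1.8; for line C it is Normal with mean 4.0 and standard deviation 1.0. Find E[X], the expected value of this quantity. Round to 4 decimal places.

5.6250

Component means — A: 6.2; B: 8.2; C: 4.
E[X] = 0.5·6.2 + 0.125·8.2 + 0.375·4 = 5.625.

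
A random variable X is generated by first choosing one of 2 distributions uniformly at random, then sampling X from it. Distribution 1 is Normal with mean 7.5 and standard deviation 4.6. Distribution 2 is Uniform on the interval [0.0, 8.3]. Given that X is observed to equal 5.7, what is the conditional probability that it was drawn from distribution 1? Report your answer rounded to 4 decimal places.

Likelihoods f(5.7 | ·): 1: 0.0803346; 2: 0.120482.
Posterior ∝ prior × likelihood. Numerator for 1: 0.5·0.0803346 = 0.0401673.
Normalizing constant: 0.5·0.0803346 + 0.5·0.120482 = 0.100408.
P(1 | observation) = 0.0401673 / 0.100408 = 0.40004.

0.4000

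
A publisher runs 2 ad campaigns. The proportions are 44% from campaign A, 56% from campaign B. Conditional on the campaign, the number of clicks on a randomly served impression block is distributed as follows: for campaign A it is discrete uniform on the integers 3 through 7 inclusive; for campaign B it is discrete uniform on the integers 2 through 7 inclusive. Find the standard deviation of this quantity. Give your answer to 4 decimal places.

Per component, A: μ=5, E[X²]=27; B: μ=4.5, E[X²]=23.1667.
E[X] = 0.44·5 + 0.56·4.5 = 4.72.
E[X²] = 0.44·27 + 0.56·23.1667 = 24.8533.
Var(X) = E[X²] − (E[X])² = 24.8533 − 22.2784 = 2.57493.
SD(X) = √2.57493 = 1.60466.

1.6047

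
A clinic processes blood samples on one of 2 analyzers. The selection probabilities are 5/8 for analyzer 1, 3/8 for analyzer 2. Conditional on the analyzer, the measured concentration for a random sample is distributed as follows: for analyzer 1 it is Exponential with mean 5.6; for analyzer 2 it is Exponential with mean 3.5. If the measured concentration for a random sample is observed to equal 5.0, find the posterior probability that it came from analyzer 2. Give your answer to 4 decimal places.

0.3597

Likelihoods f(5.0 | ·): 1: 0.0731222; 2: 0.0684717.
Posterior ∝ prior × likelihood. Numerator for 2: 0.375·0.0684717 = 0.0256769.
Normalizing constant: 0.625·0.0731222 + 0.375·0.0684717 = 0.0713783.
P(2 | observation) = 0.0256769 / 0.0713783 = 0.35973.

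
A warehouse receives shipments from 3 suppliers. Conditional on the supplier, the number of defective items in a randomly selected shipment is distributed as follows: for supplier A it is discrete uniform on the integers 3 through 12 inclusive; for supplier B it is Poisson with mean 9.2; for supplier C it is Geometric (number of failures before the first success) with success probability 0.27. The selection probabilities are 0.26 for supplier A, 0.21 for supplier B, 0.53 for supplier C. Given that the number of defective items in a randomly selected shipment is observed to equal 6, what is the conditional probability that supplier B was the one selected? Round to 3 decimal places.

Likelihoods P(X=6 | ·): A: 0.1; B: 0.0850913; C: 0.0408602.
Posterior ∝ prior × likelihood. Numerator for B: 0.21·0.0850913 = 0.0178692.
Normalizing constant: 0.26·0.1 + 0.21·0.0850913 + 0.53·0.0408602 = 0.0655251.
P(B | observation) = 0.0178692 / 0.0655251 = 0.272707.

0.273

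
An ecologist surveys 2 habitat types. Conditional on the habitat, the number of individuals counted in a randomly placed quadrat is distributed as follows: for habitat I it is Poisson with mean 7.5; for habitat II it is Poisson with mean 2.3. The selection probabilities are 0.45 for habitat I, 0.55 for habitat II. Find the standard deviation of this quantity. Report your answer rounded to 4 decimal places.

3.3664

Per component, I: μ=7.5, E[X²]=63.75; II: μ=2.3, E[X²]=7.59.
E[X] = 0.45·7.5 + 0.55·2.3 = 4.64.
E[X²] = 0.45·63.75 + 0.55·7.59 = 32.862.
Var(X) = E[X²] − (E[X])² = 32.862 − 21.5296 = 11.3324.
SD(X) = √11.3324 = 3.36636.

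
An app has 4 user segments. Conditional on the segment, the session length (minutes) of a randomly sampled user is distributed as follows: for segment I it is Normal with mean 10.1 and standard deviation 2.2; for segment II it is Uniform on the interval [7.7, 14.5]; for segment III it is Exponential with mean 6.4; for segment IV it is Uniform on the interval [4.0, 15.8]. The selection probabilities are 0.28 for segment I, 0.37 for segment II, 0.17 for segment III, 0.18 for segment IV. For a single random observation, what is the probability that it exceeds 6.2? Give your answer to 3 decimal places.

0.850

Conditional on each segment, P(X > 6.2): I: 0.961863; II: 1; III: 0.379557; IV: 0.813559.
By total probability, P(X > 6.2) = 0.28·0.961863 + 0.37·1 + 0.17·0.379557 + 0.18·0.813559 = 0.850287.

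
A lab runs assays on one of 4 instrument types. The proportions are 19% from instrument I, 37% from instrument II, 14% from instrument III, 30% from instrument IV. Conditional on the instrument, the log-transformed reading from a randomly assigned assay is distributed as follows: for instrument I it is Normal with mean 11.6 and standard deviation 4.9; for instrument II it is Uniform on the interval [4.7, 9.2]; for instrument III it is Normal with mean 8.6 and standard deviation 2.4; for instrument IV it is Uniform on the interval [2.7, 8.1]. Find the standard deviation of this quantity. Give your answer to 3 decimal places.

Per component, I: μ=11.6, E[X²]=158.57; II: μ=6.95, E[X²]=49.99; III: μ=8.6, E[X²]=79.72; IV: μ=5.4, E[X²]=31.59.
E[X] = 0.19·11.6 + 0.37·6.95 + 0.14·8.6 + 0.3·5.4 = 7.5995.
E[X²] = 0.19·158.57 + 0.37·49.99 + 0.14·79.72 + 0.3·31.59 = 69.2624.
Var(X) = E[X²] − (E[X])² = 69.2624 − 57.7524 = 11.51.
SD(X) = √11.51 = 3.39264.

3.393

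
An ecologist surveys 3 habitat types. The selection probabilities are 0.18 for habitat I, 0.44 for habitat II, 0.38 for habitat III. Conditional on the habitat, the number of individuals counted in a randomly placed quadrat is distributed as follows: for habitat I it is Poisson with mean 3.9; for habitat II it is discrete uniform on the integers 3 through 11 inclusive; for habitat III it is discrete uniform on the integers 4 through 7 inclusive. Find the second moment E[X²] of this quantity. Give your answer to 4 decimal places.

39.9031

For each component E[X²] = Var + (mean)², giving I: 19.11; II: 55.6667; III: 31.5.
Overall E[X²] = 0.18·19.11 + 0.44·55.6667 + 0.38·31.5 = 39.9031.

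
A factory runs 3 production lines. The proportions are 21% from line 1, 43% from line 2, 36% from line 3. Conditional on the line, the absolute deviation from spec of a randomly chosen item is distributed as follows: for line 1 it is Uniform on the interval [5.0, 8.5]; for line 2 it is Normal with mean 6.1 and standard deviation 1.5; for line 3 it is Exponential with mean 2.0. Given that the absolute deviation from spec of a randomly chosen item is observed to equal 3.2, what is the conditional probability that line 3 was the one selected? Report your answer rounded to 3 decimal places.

0.673

Likelihoods f(3.2 | ·): 1: 0; 2: 0.0410365; 3: 0.100948.
Posterior ∝ prior × likelihood. Numerator for 3: 0.36·0.100948 = 0.0363414.
Normalizing constant: 0.21·0 + 0.43·0.0410365 + 0.36·0.100948 = 0.0539871.
P(3 | observation) = 0.0363414 / 0.0539871 = 0.673149.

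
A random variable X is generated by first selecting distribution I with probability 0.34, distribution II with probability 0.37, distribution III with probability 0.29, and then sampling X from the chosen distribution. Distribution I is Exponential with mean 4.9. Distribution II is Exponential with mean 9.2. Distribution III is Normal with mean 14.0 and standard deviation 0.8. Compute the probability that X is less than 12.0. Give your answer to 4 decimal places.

Conditional on each component, P(X < 12.0): I: 0.913618; II: 0.728651; III: 0.00620967.
By total probability, P(X < 12.0) = 0.34·0.913618 + 0.37·0.728651 + 0.29·0.00620967 = 0.582032.

0.5820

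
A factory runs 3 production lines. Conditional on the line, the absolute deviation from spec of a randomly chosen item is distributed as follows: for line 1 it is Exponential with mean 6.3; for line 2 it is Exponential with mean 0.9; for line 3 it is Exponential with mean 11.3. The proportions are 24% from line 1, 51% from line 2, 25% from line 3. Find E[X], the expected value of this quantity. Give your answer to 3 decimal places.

Component means — 1: 6.3; 2: 0.9; 3: 11.3.
E[X] = 0.24·6.3 + 0.51·0.9 + 0.25·11.3 = 4.796.

4.796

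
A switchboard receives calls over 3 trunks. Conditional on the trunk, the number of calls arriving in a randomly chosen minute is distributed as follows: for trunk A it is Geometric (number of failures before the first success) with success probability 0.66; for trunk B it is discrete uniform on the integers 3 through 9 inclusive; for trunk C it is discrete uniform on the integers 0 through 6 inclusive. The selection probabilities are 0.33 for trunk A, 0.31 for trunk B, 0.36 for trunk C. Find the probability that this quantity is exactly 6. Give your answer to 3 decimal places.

Conditional on each trunk, P(X = 6): A: 0.00101957; B: 0.142857; C: 0.142857.
By total probability, P(X = 6) = 0.33·0.00101957 + 0.31·0.142857 + 0.36·0.142857 = 0.0960507.

0.096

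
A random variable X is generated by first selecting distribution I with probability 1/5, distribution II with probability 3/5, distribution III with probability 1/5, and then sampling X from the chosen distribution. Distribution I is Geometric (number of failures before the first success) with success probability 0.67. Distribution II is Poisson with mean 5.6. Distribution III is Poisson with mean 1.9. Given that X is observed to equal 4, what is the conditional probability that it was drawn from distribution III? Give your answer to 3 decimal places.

0.149

Likelihoods P(X=4 | ·): I: 0.00794567; II: 0.151528; III: 0.0812164.
Posterior ∝ prior × likelihood. Numerator for III: 0.2·0.0812164 = 0.0162433.
Normalizing constant: 0.2·0.00794567 + 0.6·0.151528 + 0.2·0.0812164 = 0.108749.
P(III | observation) = 0.0162433 / 0.108749 = 0.149365.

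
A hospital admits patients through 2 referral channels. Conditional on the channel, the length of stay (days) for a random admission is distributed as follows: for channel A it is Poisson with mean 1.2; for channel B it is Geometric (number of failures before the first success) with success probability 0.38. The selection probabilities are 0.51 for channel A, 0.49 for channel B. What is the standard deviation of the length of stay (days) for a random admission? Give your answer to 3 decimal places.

1.662

Per component, A: μ=1.2, E[X²]=2.64; B: μ=1.63158, E[X²]=6.95568.
E[X] = 0.51·1.2 + 0.49·1.63158 = 1.41147.
E[X²] = 0.51·2.64 + 0.49·6.95568 = 4.75468.
Var(X) = E[X²] − (E[X])² = 4.75468 − 1.99226 = 2.76242.
SD(X) = √2.76242 = 1.66205.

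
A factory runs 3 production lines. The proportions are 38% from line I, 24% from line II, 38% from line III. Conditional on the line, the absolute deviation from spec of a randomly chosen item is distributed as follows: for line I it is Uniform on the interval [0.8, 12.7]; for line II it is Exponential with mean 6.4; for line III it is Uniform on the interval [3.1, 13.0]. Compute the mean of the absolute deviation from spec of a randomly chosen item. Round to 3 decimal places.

7.160

Component means — I: 6.75; II: 6.4; III: 8.05.
E[X] = 0.38·6.75 + 0.24·6.4 + 0.38·8.05 = 7.16.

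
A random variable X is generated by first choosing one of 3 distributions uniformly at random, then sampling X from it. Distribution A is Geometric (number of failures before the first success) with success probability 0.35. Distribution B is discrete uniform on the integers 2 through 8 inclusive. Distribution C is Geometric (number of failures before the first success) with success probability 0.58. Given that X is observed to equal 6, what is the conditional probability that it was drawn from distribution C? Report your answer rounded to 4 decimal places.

Likelihoods P(X=6 | ·): A: 0.0263966; B: 0.142857; C: 0.00318364.
Posterior ∝ prior × likelihood. Numerator for C: 0.333333·0.00318364 = 0.00106121.
Normalizing constant: 0.333333·0.0263966 + 0.333333·0.142857 + 0.333333·0.00318364 = 0.0574791.
P(C | observation) = 0.00106121 / 0.0574791 = 0.0184626.

0.0185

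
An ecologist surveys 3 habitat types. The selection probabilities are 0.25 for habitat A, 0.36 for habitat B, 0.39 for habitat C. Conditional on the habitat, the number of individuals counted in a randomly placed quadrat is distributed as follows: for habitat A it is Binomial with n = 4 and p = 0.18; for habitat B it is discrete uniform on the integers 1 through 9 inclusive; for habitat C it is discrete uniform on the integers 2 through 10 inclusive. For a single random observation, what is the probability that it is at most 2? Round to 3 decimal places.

0.368

Conditional on each habitat, P(X ≤ 2): A: 0.979821; B: 0.222222; C: 0.111111.
By total probability, P(X ≤ 2) = 0.25·0.979821 + 0.36·0.222222 + 0.39·0.111111 = 0.368289.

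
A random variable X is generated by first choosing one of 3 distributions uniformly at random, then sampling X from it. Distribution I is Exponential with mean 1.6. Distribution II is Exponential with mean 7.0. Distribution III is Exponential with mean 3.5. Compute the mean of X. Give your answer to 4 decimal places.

4.0333

Component means — I: 1.6; II: 7; III: 3.5.
E[X] = 0.333333·1.6 + 0.333333·7 + 0.333333·3.5 = 4.03333.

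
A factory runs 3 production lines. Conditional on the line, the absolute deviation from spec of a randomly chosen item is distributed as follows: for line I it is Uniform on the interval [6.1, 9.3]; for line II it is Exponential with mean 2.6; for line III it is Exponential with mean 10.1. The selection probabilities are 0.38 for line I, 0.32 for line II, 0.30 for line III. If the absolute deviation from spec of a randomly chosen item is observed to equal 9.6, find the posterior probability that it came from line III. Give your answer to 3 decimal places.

Likelihoods f(9.6 | ·): I: 0; II: 0.00958248; III: 0.0382722.
Posterior ∝ prior × likelihood. Numerator for III: 0.3·0.0382722 = 0.0114817.
Normalizing constant: 0.38·0 + 0.32·0.00958248 + 0.3·0.0382722 = 0.0145481.
P(III | observation) = 0.0114817 / 0.0145481 = 0.789223.

0.789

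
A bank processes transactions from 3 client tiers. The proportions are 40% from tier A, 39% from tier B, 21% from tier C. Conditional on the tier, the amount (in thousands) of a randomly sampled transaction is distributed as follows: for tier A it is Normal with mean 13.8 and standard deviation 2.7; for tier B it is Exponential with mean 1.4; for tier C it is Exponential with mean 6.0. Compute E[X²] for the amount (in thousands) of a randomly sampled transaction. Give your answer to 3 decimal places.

95.741

For each component E[X²] = Var + (mean)², giving A: 197.73; B: 3.92; C: 72.
Overall E[X²] = 0.4·197.73 + 0.39·3.92 + 0.21·72 = 95.7408.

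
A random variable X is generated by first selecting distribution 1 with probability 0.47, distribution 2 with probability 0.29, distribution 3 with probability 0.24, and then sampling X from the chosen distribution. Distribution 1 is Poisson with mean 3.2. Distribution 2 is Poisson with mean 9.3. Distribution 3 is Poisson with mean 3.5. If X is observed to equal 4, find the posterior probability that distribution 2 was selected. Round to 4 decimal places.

Likelihoods P(X=4 | ·): 1: 0.178093; 2: 0.0284959; 3: 0.188812.
Posterior ∝ prior × likelihood. Numerator for 2: 0.29·0.0284959 = 0.0082638.
Normalizing constant: 0.47·0.178093 + 0.29·0.0284959 + 0.24·0.188812 = 0.137282.
P(2 | observation) = 0.0082638 / 0.137282 = 0.0601957.

0.0602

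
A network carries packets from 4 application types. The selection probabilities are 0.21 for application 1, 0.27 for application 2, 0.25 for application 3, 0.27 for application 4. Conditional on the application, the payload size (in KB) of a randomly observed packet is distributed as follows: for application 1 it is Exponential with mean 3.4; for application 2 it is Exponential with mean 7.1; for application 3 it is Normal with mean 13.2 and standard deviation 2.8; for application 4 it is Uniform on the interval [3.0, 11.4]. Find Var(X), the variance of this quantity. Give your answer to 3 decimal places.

31.165

Per component, 1: μ=3.4, E[X²]=23.12; 2: μ=7.1, E[X²]=100.82; 3: μ=13.2, E[X²]=182.08; 4: μ=7.2, E[X²]=57.72.
E[X] = 0.21·3.4 + 0.27·7.1 + 0.25·13.2 + 0.27·7.2 = 7.875.
E[X²] = 0.21·23.12 + 0.27·100.82 + 0.25·182.08 + 0.27·57.72 = 93.181.
Var(X) = E[X²] − (E[X])² = 93.181 − 62.0156 = 31.1654.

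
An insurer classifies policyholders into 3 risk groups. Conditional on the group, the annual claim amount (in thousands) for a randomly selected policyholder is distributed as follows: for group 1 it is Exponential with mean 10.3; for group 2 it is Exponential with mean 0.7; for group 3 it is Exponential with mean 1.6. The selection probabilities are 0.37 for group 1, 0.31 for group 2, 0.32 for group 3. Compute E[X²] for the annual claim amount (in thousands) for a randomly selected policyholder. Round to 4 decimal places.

For each component E[X²] = Var + (mean)², giving 1: 212.18; 2: 0.98; 3: 5.12.
Overall E[X²] = 0.37·212.18 + 0.31·0.98 + 0.32·5.12 = 80.4488.

80.4488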